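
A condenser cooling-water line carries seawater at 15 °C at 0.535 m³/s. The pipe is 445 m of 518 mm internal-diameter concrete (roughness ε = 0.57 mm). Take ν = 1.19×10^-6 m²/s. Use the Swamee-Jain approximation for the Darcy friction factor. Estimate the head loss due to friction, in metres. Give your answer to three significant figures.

V = 4Q/(πD²) = 4·0.535/(π·0.518²) = 2.539 m/s
Re = VD/ν = 2.539·0.518/1.19×10^-6 = 1.11×10^6 → turbulent
ε/D = 0.57/518 = 0.00110
Swamee-Jain: f = 0.02044
h_f = f(L/D)V²/(2g) = 0.02044·(445/0.518)·2.539²/(2·9.81) = 5.768 m

h_f ≈ 5.77 m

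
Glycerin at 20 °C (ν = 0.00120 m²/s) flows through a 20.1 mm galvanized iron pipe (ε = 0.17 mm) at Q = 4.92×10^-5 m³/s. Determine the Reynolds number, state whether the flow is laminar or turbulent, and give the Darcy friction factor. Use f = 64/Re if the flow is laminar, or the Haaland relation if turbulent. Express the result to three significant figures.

Re ≈ 2.60; laminar; f = 64/Re ≈ 24.6

V = 4Q/(πD²) = 0.1551 m/s
Re = VD/ν = 0.1551·0.0201/0.00120 = 2.60
Re < 2300 → laminar → f = 64/Re = 24.64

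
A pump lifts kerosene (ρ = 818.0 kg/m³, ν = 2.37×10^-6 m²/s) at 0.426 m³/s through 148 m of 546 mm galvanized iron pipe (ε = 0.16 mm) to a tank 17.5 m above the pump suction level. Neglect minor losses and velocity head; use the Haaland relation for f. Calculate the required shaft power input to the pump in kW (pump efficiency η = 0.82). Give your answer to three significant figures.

P_shaft ≈ 76.1 kW

V = 4Q/(πD²) = 1.819 m/s; Re = 4.19×10^5; ε/D = 2.93×10^-4; f = 0.01630
h_f = f(L/D)V²/2g = 0.7454 m
Total head H = z + h_f = 17.5 + 0.7454 = 18.25 m
P_hyd = ρgQH = 818.0·9.81·0.426·18.25 = 62.37 kW
P_shaft = P_hyd/η = 62.37/0.82 = 76.06 kW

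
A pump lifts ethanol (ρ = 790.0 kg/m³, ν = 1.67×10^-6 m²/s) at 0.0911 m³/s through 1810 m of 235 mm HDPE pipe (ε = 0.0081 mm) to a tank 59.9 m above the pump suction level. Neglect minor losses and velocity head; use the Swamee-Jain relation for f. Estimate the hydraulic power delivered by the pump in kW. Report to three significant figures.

V = 4Q/(πD²) = 2.100 m/s; Re = 2.96×10^5; ε/D = 3.45×10^-5; f = 0.01481
h_f = f(L/D)V²/2g = 25.64 m
Total head H = z + h_f = 59.9 + 25.64 = 85.54 m
P_hyd = ρgQH = 790.0·9.81·0.0911·85.54 = 60.39 kW

P_hyd ≈ 60.4 kW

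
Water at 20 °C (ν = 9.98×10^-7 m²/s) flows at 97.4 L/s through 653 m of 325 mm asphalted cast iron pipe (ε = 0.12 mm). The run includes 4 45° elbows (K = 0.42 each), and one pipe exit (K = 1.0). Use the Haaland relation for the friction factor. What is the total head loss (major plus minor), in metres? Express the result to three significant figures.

V = 4Q/(πD²) = 1.174 m/s; V²/2g = 0.07026 m
Re = 3.82×10^5, ε/D = 3.69×10^-4 → f = 0.01696 (Haaland)
Major: h_f = f(L/D)·V²/2g = 0.01696·2009·0.07026 = 2.395 m
Minor: ΣK = 2.68; h_m = ΣK·V²/2g = 0.1883 m
Total H_L = 2.395 + 0.1883 = 2.583 m

H_L ≈ 2.58 m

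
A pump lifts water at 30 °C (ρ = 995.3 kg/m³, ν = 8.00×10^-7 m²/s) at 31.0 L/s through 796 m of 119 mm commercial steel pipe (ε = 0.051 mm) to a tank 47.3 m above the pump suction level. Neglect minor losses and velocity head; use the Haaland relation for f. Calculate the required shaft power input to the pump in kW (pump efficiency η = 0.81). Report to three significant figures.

P_shaft ≈ 34.8 kW

V = 4Q/(πD²) = 2.787 m/s; Re = 4.15×10^5; ε/D = 4.29×10^-4; f = 0.01728
h_f = f(L/D)V²/2g = 45.77 m
Total head H = z + h_f = 47.3 + 45.77 = 93.07 m
P_hyd = ρgQH = 995.3·9.81·0.0310·93.07 = 28.17 kW
P_shaft = P_hyd/η = 28.17/0.81 = 34.78 kW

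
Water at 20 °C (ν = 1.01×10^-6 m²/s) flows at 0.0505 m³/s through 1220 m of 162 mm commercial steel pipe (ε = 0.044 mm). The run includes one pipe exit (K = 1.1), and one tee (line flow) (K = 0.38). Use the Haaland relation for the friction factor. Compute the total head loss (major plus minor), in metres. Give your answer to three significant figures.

V = 4Q/(πD²) = 2.450 m/s; V²/2g = 0.3059 m
Re = 3.93×10^5, ε/D = 2.72×10^-4 → f = 0.01621 (Haaland)
Major: h_f = f(L/D)·V²/2g = 0.01621·7531·0.3059 = 37.35 m
Minor: ΣK = 1.48; h_m = ΣK·V²/2g = 0.4528 m
Total H_L = 37.35 + 0.4528 = 37.80 m

H_L ≈ 37.8 m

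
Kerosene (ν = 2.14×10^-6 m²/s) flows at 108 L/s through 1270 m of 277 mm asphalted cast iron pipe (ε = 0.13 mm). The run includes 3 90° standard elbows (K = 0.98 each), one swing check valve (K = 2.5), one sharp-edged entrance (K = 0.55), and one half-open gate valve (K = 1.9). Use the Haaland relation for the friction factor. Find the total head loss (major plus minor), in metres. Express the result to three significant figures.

V = 4Q/(πD²) = 1.792 m/s; V²/2g = 0.1637 m
Re = 2.32×10^5, ε/D = 4.69×10^-4 → f = 0.01824 (Haaland)
Major: h_f = f(L/D)·V²/2g = 0.01824·4585·0.1637 = 13.69 m
Minor: ΣK = 7.89; h_m = ΣK·V²/2g = 1.292 m
Total H_L = 13.69 + 1.292 = 14.98 m

H_L ≈ 15.0 m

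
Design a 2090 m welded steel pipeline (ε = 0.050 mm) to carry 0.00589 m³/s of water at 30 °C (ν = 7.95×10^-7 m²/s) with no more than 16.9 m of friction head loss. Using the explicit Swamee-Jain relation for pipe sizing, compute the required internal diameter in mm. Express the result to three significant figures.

Swamee-Jain (Type III): D = 0.66·[ε^1.25·(LQ²/(gh_f))^4.75 + ν·Q^9.4·(L/(gh_f))^5.2]^0.04
LQ²/(gh_f) = 4.373×10^-4; L/(gh_f) = 12.61
Term 1 = ε^1.25·(…)^4.75 = 4.65×10^-22; Term 2 = ν·Q^9.4·(…)^5.2 = 4.60×10^-22
D = 0.66·(4.65×10^-22 + 4.60×10^-22)^0.04 = 0.09510 m = 95.1 mm
Check: V = 0.829 m/s, Re = 9.92×10^4, f = 0.02055, h_f = 15.8 m ≈ 16.9 m ✓

D ≈ 95.1 mm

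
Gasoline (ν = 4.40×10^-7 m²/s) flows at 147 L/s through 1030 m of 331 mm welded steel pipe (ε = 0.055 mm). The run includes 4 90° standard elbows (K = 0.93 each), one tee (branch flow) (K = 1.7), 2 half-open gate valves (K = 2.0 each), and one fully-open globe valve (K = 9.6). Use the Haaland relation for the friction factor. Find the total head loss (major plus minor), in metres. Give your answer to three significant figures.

H_L ≈ 9.32 m

V = 4Q/(πD²) = 1.708 m/s; V²/2g = 0.1487 m
Re = 1.29×10^6, ε/D = 1.66×10^-4 → f = 0.01402 (Haaland)
Major: h_f = f(L/D)·V²/2g = 0.01402·3112·0.1487 = 6.488 m
Minor: ΣK = 19.0; h_m = ΣK·V²/2g = 2.829 m
Total H_L = 6.488 + 2.829 = 9.317 m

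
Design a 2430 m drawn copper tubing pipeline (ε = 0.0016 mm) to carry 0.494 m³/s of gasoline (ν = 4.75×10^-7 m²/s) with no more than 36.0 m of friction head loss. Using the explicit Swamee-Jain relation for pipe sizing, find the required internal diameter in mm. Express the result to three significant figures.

D ≈ 423 mm

Swamee-Jain (Type III): D = 0.66·[ε^1.25·(LQ²/(gh_f))^4.75 + ν·Q^9.4·(L/(gh_f))^5.2]^0.04
LQ²/(gh_f) = 1.679; L/(gh_f) = 6.881
Term 1 = ε^1.25·(…)^4.75 = 6.67×10^-7; Term 2 = ν·Q^9.4·(…)^5.2 = 1.42×10^-5
D = 0.66·(6.67×10^-7 + 1.42×10^-5)^0.04 = 0.4231 m = 423 mm
Check: V = 3.51 m/s, Re = 3.13×10^6, f = 0.009858, h_f = 35.6 m ≈ 36.0 m ✓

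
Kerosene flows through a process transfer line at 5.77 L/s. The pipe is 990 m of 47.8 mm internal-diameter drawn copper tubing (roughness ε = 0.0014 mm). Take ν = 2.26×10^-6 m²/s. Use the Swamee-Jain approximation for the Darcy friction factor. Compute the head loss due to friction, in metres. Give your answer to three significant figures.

V = 4Q/(πD²) = 4·0.00577/(π·0.0478²) = 3.215 m/s
Re = VD/ν = 3.215·0.0478/2.26×10^-6 = 6.80×10^4 → turbulent
ε/D = 0.0014/47.8 = 2.93×10^-5
Swamee-Jain: f = 0.01954
h_f = f(L/D)V²/(2g) = 0.01954·(990/0.0478)·3.215²/(2·9.81) = 213.2 m

h_f ≈ 213 m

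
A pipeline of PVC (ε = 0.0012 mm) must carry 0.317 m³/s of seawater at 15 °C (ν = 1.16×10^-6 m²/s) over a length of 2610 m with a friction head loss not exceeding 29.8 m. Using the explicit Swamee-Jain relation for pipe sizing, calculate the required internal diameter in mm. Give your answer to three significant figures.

Swamee-Jain (Type III): D = 0.66·[ε^1.25·(LQ²/(gh_f))^4.75 + ν·Q^9.4·(L/(gh_f))^5.2]^0.04
LQ²/(gh_f) = 0.8972; L/(gh_f) = 8.928
Term 1 = ε^1.25·(…)^4.75 = 2.37×10^-8; Term 2 = ν·Q^9.4·(…)^5.2 = 2.08×10^-6
D = 0.66·(2.37×10^-8 + 2.08×10^-6)^0.04 = 0.3913 m = 391 mm
Check: V = 2.64 m/s, Re = 8.89×10^5, f = 0.01191, h_f = 28.1 m ≈ 29.8 m ✓

D ≈ 391 mm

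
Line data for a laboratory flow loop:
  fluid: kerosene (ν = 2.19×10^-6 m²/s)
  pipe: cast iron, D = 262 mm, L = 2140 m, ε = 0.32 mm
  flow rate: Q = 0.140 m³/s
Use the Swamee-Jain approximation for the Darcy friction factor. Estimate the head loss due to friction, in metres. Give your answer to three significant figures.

V = 4Q/(πD²) = 4·0.140/(π·0.262²) = 2.597 m/s
Re = VD/ν = 2.597·0.262/2.19×10^-6 = 3.11×10^5 → turbulent
ε/D = 0.32/262 = 0.00122
Swamee-Jain: f = 0.02159
h_f = f(L/D)V²/(2g) = 0.02159·(2140/0.262)·2.597²/(2·9.81) = 60.61 m

h_f ≈ 60.6 m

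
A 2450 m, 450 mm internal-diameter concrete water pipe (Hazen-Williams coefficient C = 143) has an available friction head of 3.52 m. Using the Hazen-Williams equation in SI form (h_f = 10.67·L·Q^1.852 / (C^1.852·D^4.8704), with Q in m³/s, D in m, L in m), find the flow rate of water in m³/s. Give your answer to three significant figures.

Q ≈ 0.142 m³/s

Rearranging: Q = [h_f·C^1.852·D^4.8704 / (10.67·L)]^(1/1.852)
Q = [3.52·143^1.852·0.450^4.8704 / (10.67·2450)]^0.540 = 0.1423 m³/s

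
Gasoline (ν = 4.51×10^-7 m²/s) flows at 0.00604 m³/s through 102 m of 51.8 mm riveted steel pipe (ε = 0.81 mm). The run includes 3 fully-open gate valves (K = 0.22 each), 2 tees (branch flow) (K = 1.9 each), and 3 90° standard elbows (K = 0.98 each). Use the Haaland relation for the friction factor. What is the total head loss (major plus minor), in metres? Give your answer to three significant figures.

V = 4Q/(πD²) = 2.866 m/s; V²/2g = 0.4187 m
Re = 3.29×10^5, ε/D = 0.0156 → f = 0.04458 (Haaland)
Major: h_f = f(L/D)·V²/2g = 0.04458·1969·0.4187 = 36.75 m
Minor: ΣK = 7.40; h_m = ΣK·V²/2g = 3.098 m
Total H_L = 36.75 + 3.098 = 39.85 m

H_L ≈ 39.8 m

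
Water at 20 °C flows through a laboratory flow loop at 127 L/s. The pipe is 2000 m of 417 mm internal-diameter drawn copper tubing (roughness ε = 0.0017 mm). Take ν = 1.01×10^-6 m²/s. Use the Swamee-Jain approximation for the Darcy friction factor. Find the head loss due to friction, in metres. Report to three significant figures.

h_f ≈ 2.91 m

V = 4Q/(πD²) = 4·0.127/(π·0.417²) = 0.9299 m/s
Re = VD/ν = 0.9299·0.417/1.01×10^-6 = 3.84×10^5 → turbulent
ε/D = 0.0017/417 = 4.08×10^-6
Swamee-Jain: f = 0.01379
h_f = f(L/D)V²/(2g) = 0.01379·(2000/0.417)·0.9299²/(2·9.81) = 2.915 m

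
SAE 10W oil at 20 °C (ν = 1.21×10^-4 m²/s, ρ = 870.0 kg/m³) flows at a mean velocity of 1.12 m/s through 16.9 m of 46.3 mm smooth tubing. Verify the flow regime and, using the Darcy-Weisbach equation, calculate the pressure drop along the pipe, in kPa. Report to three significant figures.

Δp ≈ 29.7 kPa

Re = VD/ν = 1.12·0.04630/1.21×10^-4 = 429 → laminar (Re < 2300)
f = 64/Re = 0.1493
h_f = f(L/D)V²/(2g) = 0.1493·(16.9/0.04630)·1.12²/(2·9.81) = 3.485 m
Δp = ρg·h_f = 870.0·9.81·3.485 = 29.74 kPa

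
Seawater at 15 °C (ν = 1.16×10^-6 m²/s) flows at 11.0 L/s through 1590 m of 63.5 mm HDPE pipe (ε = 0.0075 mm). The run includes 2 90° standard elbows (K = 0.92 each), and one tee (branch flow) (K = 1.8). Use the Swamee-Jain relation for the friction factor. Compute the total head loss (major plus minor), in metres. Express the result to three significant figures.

H_L ≈ 259 m

V = 4Q/(πD²) = 3.473 m/s; V²/2g = 0.6149 m
Re = 1.90×10^5, ε/D = 1.18×10^-4 → f = 0.01666 (Swamee-Jain)
Major: h_f = f(L/D)·V²/2g = 0.01666·25039·0.6149 = 256.5 m
Minor: ΣK = 3.64; h_m = ΣK·V²/2g = 2.238 m
Total H_L = 256.5 + 2.238 = 258.7 m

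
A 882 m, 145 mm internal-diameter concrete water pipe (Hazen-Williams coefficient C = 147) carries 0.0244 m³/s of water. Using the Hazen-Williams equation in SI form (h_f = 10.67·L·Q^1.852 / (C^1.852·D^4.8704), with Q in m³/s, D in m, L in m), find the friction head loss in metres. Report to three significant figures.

h_f ≈ 11.4 m

h_f = 10.67·882·0.0244^1.852 / (147^1.852·0.145^4.8704) = 11.42 m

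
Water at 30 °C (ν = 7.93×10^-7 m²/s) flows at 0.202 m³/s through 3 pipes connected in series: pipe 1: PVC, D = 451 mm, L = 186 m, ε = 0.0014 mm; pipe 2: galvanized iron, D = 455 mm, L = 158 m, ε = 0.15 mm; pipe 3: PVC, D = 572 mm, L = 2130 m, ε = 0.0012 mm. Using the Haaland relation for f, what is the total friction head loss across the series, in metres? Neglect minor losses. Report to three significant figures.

Pipe 1: V = 1.264 m/s, Re = 7.19×10^5, ε/D = 3.10×10^-6, f = 0.01230, h_1 = f(L/D)V²/2g = 0.4133 m
Pipe 2: V = 1.242 m/s, Re = 7.13×10^5, ε/D = 3.30×10^-4, f = 0.01608, h_2 = f(L/D)V²/2g = 0.4393 m
Pipe 3: V = 0.7861 m/s, Re = 5.67×10^5, ε/D = 2.10×10^-6, f = 0.01280, h_3 = f(L/D)V²/2g = 1.501 m
Series → Q common, losses add: H = Σh = 2.354 m

H ≈ 2.35 m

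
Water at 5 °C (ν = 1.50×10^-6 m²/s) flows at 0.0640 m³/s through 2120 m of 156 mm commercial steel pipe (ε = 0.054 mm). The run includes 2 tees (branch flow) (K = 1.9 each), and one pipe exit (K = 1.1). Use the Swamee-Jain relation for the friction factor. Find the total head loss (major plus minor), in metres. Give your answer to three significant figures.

H_L ≈ 136 m

V = 4Q/(πD²) = 3.348 m/s; V²/2g = 0.5715 m
Re = 3.48×10^5, ε/D = 3.46×10^-4 → f = 0.01716 (Swamee-Jain)
Major: h_f = f(L/D)·V²/2g = 0.01716·13590·0.5715 = 133.3 m
Minor: ΣK = 4.90; h_m = ΣK·V²/2g = 2.800 m
Total H_L = 133.3 + 2.800 = 136.1 m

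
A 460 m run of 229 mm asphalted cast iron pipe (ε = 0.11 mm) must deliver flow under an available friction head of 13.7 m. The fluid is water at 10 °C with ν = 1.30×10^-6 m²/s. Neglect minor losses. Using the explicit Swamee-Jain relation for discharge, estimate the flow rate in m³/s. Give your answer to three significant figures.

Q ≈ 0.114 m³/s

Swamee-Jain (Type II): Q = -0.965·√(gD⁵h_f/L)·ln[ε/(3.7D) + √(3.17ν²L/(gD³h_f))]
√(gD⁵h_f/L) = √(9.81·0.229⁵·13.7/460) = 0.01356
ε/(3.7D) = 1.30×10^-4; √(3.17ν²L/(gD³h_f)) = 3.91×10^-5
Q = -0.965·0.01356·ln(1.689×10^-4) = 0.1137 m³/s
Check: V = 2.76 m/s, Re = 4.86×10^5, f = 0.01768, h_f = 13.8 m ≈ 13.7 m ✓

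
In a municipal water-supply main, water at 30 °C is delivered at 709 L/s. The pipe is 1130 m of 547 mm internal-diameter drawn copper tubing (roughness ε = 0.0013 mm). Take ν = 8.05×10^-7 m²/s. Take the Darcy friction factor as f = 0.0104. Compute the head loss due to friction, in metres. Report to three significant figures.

h_f ≈ 9.97 m

V = 4Q/(πD²) = 4·0.709/(π·0.547²) = 3.017 m/s
h_f = f(L/D)V²/(2g) = 0.01040·(1130/0.547)·3.017²/(2·9.81) = 9.968 m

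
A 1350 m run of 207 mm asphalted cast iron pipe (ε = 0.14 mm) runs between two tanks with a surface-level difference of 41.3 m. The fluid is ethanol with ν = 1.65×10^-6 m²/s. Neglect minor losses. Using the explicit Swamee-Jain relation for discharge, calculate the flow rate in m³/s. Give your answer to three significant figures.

Swamee-Jain (Type II): Q = -0.965·√(gD⁵h_f/L)·ln[ε/(3.7D) + √(3.17ν²L/(gD³h_f))]
√(gD⁵h_f/L) = √(9.81·0.207⁵·41.3/1350) = 0.01068
ε/(3.7D) = 1.83×10^-4; √(3.17ν²L/(gD³h_f)) = 5.69×10^-5
Q = -0.965·0.01068·ln(2.397×10^-4) = 0.08591 m³/s
Check: V = 2.55 m/s, Re = 3.20×10^5, f = 0.01920, h_f = 41.6 m ≈ 41.3 m ✓

Q ≈ 0.0859 m³/s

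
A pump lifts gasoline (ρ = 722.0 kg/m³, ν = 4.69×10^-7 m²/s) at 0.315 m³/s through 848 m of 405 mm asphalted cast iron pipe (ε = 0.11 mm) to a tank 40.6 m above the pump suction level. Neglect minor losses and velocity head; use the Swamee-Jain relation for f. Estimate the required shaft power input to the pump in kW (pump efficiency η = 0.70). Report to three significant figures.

P_shaft ≈ 160 kW

V = 4Q/(πD²) = 2.445 m/s; Re = 2.11×10^6; ε/D = 2.72×10^-4; f = 0.01509
h_f = f(L/D)V²/2g = 9.629 m
Total head H = z + h_f = 40.6 + 9.629 = 50.23 m
P_hyd = ρgQH = 722.0·9.81·0.315·50.23 = 112.1 kW
P_shaft = P_hyd/η = 112.1/0.70 = 160.1 kW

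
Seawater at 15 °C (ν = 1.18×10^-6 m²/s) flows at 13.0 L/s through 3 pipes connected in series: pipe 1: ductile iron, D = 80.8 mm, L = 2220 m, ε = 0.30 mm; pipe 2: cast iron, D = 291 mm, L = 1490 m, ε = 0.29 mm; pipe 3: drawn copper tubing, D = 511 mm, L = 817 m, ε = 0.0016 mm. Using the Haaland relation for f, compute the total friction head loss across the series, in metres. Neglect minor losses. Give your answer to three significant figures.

Pipe 1: V = 2.535 m/s, Re = 1.74×10^5, ε/D = 0.00371, f = 0.02846, h_1 = f(L/D)V²/2g = 256.2 m
Pipe 2: V = 0.1955 m/s, Re = 4.82×10^4, ε/D = 9.97×10^-4, f = 0.02384, h_2 = f(L/D)V²/2g = 0.2377 m
Pipe 3: V = 0.06339 m/s, Re = 2.75×10^4, ε/D = 3.13×10^-6, f = 0.02382, h_3 = f(L/D)V²/2g = 0.007801 m
Series → Q common, losses add: H = Σh = 256.4 m

H ≈ 256 m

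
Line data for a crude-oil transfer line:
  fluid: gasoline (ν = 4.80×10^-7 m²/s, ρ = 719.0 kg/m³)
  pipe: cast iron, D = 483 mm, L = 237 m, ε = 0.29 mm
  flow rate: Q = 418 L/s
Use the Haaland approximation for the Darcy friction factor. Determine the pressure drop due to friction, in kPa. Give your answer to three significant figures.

Δp ≈ 16.2 kPa

V = 4Q/(πD²) = 4·0.418/(π·0.483²) = 2.281 m/s
Re = VD/ν = 2.281·0.483/4.80×10^-7 = 2.30×10^6 → turbulent
ε/D = 0.29/483 = 6.00×10^-4
Haaland: f = 0.01761
h_f = f(L/D)V²/(2g) = 0.01761·(237/0.483)·2.281²/(2·9.81) = 2.293 m
Δp = ρg·h_f = 719.0·9.81·2.293 = 16.17 kPa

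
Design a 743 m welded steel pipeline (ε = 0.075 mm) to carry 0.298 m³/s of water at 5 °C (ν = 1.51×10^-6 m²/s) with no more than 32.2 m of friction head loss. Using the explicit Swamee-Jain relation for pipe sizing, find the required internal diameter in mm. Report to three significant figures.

D ≈ 309 mm

Swamee-Jain (Type III): D = 0.66·[ε^1.25·(LQ²/(gh_f))^4.75 + ν·Q^9.4·(L/(gh_f))^5.2]^0.04
LQ²/(gh_f) = 0.2089; L/(gh_f) = 2.352
Term 1 = ε^1.25·(…)^4.75 = 4.11×10^-9; Term 2 = ν·Q^9.4·(…)^5.2 = 1.47×10^-9
D = 0.66·(4.11×10^-9 + 1.47×10^-9)^0.04 = 0.3086 m = 309 mm
Check: V = 3.98 m/s, Re = 8.14×10^5, f = 0.01539, h_f = 30.0 m ≈ 32.2 m ✓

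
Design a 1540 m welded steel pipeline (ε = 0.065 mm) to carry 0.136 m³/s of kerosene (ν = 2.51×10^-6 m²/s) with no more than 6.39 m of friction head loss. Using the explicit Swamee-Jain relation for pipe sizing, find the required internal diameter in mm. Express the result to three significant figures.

Swamee-Jain (Type III): D = 0.66·[ε^1.25·(LQ²/(gh_f))^4.75 + ν·Q^9.4·(L/(gh_f))^5.2]^0.04
LQ²/(gh_f) = 0.4544; L/(gh_f) = 24.57
Term 1 = ε^1.25·(…)^4.75 = 1.38×10^-7; Term 2 = ν·Q^9.4·(…)^5.2 = 3.05×10^-7
D = 0.66·(1.38×10^-7 + 3.05×10^-7)^0.04 = 0.3676 m = 368 mm
Check: V = 1.28 m/s, Re = 1.88×10^5, f = 0.01712, h_f = 6.00 m ≈ 6.39 m ✓

D ≈ 368 mm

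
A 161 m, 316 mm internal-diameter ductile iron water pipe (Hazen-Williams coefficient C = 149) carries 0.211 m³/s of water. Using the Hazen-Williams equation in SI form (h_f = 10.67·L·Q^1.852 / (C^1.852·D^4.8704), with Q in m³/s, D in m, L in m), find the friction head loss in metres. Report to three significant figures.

h_f = 10.67·161·0.211^1.852 / (149^1.852·0.316^4.8704) = 2.486 m

h_f ≈ 2.49 m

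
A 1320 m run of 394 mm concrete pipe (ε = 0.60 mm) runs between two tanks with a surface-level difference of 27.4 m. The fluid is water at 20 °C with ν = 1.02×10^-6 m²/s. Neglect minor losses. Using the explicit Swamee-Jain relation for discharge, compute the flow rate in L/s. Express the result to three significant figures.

Swamee-Jain (Type II): Q = -0.965·√(gD⁵h_f/L)·ln[ε/(3.7D) + √(3.17ν²L/(gD³h_f))]
√(gD⁵h_f/L) = √(9.81·0.394⁵·27.4/1320) = 0.04397
ε/(3.7D) = 4.12×10^-4; √(3.17ν²L/(gD³h_f)) = 1.63×10^-5
Q = -0.965·0.04397·ln(4.279×10^-4) = 0.3291 m³/s
Check: V = 2.70 m/s, Re = 1.04×10^6, f = 0.02211, h_f = 27.5 m ≈ 27.4 m ✓

Q ≈ 329 L/s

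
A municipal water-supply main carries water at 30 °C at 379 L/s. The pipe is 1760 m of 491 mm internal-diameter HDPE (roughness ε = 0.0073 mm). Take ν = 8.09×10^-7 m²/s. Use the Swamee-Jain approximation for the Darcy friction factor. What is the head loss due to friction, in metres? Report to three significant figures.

V = 4Q/(πD²) = 4·0.379/(π·0.491²) = 2.002 m/s
Re = VD/ν = 2.002·0.491/8.09×10^-7 = 1.21×10^6 → turbulent
ε/D = 0.0073/491 = 1.49×10^-5
Swamee-Jain: f = 0.01164
h_f = f(L/D)V²/(2g) = 0.01164·(1760/0.491)·2.002²/(2·9.81) = 8.520 m

h_f ≈ 8.52 m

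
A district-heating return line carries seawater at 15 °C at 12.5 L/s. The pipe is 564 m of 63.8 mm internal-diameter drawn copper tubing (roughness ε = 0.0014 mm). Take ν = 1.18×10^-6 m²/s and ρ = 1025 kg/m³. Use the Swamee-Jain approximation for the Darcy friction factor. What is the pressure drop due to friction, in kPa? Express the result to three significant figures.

Δp ≈ 1080 kPa

V = 4Q/(πD²) = 4·0.0125/(π·0.0638²) = 3.910 m/s
Re = VD/ν = 3.910·0.0638/1.18×10^-6 = 2.11×10^5 → turbulent
ε/D = 0.0014/63.8 = 2.19×10^-5
Swamee-Jain: f = 0.01557
h_f = f(L/D)V²/(2g) = 0.01557·(564/0.0638)·3.910²/(2·9.81) = 107.3 m
Δp = ρg·h_f = 1025·9.81·107.3 = 1079 kPa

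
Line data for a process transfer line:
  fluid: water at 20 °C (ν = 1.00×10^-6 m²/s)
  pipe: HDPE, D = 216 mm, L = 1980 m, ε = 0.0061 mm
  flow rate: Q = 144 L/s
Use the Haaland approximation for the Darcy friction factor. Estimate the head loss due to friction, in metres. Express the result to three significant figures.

h_f ≈ 89.4 m

V = 4Q/(πD²) = 4·0.144/(π·0.216²) = 3.930 m/s
Re = VD/ν = 3.930·0.216/1.00×10^-6 = 8.49×10^5 → turbulent
ε/D = 0.0061/216 = 2.82×10^-5
Haaland: f = 0.01239
h_f = f(L/D)V²/(2g) = 0.01239·(1980/0.216)·3.930²/(2·9.81) = 89.41 m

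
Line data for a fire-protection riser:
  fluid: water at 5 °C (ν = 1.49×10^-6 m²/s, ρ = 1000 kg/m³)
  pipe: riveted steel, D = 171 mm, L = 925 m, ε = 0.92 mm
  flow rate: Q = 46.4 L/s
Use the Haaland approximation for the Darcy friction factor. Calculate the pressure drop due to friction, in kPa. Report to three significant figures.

V = 4Q/(πD²) = 4·0.0464/(π·0.171²) = 2.020 m/s
Re = VD/ν = 2.020·0.171/1.49×10^-6 = 2.32×10^5 → turbulent
ε/D = 0.92/171 = 0.00538
Haaland: f = 0.03147
h_f = f(L/D)V²/(2g) = 0.03147·(925/0.171)·2.020²/(2·9.81) = 35.42 m
Δp = ρg·h_f = 1000·9.81·35.42 = 347.5 kPa

Δp ≈ 347 kPa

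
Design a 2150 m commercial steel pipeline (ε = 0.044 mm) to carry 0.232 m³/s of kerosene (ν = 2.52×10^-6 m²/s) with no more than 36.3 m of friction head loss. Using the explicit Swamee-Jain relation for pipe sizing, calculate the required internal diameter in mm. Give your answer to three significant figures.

D ≈ 337 mm

Swamee-Jain (Type III): D = 0.66·[ε^1.25·(LQ²/(gh_f))^4.75 + ν·Q^9.4·(L/(gh_f))^5.2]^0.04
LQ²/(gh_f) = 0.3250; L/(gh_f) = 6.038
Term 1 = ε^1.25·(…)^4.75 = 1.72×10^-8; Term 2 = ν·Q^9.4·(…)^5.2 = 3.14×10^-8
D = 0.66·(1.72×10^-8 + 3.14×10^-8)^0.04 = 0.3365 m = 337 mm
Check: V = 2.61 m/s, Re = 3.48×10^5, f = 0.01543, h_f = 34.2 m ≈ 36.3 m ✓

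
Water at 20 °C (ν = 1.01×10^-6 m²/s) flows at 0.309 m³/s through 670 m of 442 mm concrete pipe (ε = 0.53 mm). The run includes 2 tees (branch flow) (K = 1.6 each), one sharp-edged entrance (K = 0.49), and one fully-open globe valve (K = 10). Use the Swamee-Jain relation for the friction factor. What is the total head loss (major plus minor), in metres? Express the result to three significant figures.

V = 4Q/(πD²) = 2.014 m/s; V²/2g = 0.2067 m
Re = 8.81×10^5, ε/D = 0.00120 → f = 0.02093 (Swamee-Jain)
Major: h_f = f(L/D)·V²/2g = 0.02093·1516·0.2067 = 6.557 m
Minor: ΣK = 13.7; h_m = ΣK·V²/2g = 2.830 m
Total H_L = 6.557 + 2.830 = 9.387 m

H_L ≈ 9.39 m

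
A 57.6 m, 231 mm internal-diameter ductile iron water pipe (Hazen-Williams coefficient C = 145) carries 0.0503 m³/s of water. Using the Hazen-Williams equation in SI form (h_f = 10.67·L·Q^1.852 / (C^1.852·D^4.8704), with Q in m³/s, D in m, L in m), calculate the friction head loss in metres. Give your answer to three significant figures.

h_f ≈ 0.302 m

h_f = 10.67·57.6·0.0503^1.852 / (145^1.852·0.231^4.8704) = 0.3023 m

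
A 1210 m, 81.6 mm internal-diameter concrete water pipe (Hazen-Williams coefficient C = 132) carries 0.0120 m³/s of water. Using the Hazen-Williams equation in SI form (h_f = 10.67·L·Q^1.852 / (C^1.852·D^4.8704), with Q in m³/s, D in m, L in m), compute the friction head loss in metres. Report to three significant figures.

h_f = 10.67·1210·0.0120^1.852 / (132^1.852·0.0816^4.8704) = 84.49 m

h_f ≈ 84.5 m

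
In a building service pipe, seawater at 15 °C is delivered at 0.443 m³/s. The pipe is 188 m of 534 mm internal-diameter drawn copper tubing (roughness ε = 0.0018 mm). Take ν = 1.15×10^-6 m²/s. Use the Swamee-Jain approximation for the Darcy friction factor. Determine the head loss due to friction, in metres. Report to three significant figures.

V = 4Q/(πD²) = 4·0.443/(π·0.534²) = 1.978 m/s
Re = VD/ν = 1.978·0.534/1.15×10^-6 = 9.18×10^5 → turbulent
ε/D = 0.0018/534 = 3.37×10^-6
Swamee-Jain: f = 0.01186
h_f = f(L/D)V²/(2g) = 0.01186·(188/0.534)·1.978²/(2·9.81) = 0.8323 m

h_f ≈ 0.832 m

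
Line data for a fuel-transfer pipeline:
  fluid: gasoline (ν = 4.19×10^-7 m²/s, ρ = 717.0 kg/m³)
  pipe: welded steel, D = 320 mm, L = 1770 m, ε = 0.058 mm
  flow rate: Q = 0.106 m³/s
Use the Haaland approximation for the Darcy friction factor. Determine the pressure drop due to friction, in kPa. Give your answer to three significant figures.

Δp ≈ 49.5 kPa

V = 4Q/(πD²) = 4·0.106/(π·0.320²) = 1.318 m/s
Re = VD/ν = 1.318·0.320/4.19×10^-7 = 1.01×10^6 → turbulent
ε/D = 0.058/320 = 1.81×10^-4
Haaland: f = 0.01438
h_f = f(L/D)V²/(2g) = 0.01438·(1770/0.320)·1.318²/(2·9.81) = 7.043 m
Δp = ρg·h_f = 717.0·9.81·7.043 = 49.54 kPa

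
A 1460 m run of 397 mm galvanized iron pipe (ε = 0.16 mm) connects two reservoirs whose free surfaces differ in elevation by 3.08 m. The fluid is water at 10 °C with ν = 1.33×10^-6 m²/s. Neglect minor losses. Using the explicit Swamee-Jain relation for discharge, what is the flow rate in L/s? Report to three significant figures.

Swamee-Jain (Type II): Q = -0.965·√(gD⁵h_f/L)·ln[ε/(3.7D) + √(3.17ν²L/(gD³h_f))]
√(gD⁵h_f/L) = √(9.81·0.397⁵·3.08/1460) = 0.01429
ε/(3.7D) = 1.09×10^-4; √(3.17ν²L/(gD³h_f)) = 6.58×10^-5
Q = -0.965·0.01429·ln(1.747×10^-4) = 0.1193 m³/s
Check: V = 0.964 m/s, Re = 2.88×10^5, f = 0.01781, h_f = 3.10 m ≈ 3.08 m ✓

Q ≈ 119 L/s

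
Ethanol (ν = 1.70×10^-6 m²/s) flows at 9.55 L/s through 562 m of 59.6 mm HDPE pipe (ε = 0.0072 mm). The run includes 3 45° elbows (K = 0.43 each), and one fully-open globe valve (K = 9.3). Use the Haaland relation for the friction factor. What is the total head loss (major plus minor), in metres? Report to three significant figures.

H_L ≈ 106 m

V = 4Q/(πD²) = 3.423 m/s; V²/2g = 0.5972 m
Re = 1.20×10^5, ε/D = 1.21×10^-4 → f = 0.01777 (Haaland)
Major: h_f = f(L/D)·V²/2g = 0.01777·9430·0.5972 = 100.1 m
Minor: ΣK = 10.6; h_m = ΣK·V²/2g = 6.325 m
Total H_L = 100.1 + 6.325 = 106.4 m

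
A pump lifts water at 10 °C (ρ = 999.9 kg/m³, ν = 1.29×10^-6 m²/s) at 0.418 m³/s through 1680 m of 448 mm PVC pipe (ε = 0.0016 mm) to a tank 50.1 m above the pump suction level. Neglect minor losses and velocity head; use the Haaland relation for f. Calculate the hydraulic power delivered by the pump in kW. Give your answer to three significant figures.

V = 4Q/(πD²) = 2.652 m/s; Re = 9.21×10^5; ε/D = 3.57×10^-6; f = 0.01180
h_f = f(L/D)V²/2g = 15.86 m
Total head H = z + h_f = 50.1 + 15.86 = 65.96 m
P_hyd = ρgQH = 999.9·9.81·0.418·65.96 = 270.5 kW

P_hyd ≈ 270 kW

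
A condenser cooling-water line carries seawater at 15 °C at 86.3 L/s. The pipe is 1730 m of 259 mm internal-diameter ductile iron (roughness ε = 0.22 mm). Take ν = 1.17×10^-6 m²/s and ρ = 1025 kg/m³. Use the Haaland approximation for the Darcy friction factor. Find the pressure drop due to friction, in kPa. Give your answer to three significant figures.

V = 4Q/(πD²) = 4·0.0863/(π·0.259²) = 1.638 m/s
Re = VD/ν = 1.638·0.259/1.17×10^-6 = 3.63×10^5 → turbulent
ε/D = 0.22/259 = 8.49×10^-4
Haaland: f = 0.01971
h_f = f(L/D)V²/(2g) = 0.01971·(1730/0.259)·1.638²/(2·9.81) = 18.00 m
Δp = ρg·h_f = 1025·9.81·18.00 = 181.0 kPa

Δp ≈ 181 kPa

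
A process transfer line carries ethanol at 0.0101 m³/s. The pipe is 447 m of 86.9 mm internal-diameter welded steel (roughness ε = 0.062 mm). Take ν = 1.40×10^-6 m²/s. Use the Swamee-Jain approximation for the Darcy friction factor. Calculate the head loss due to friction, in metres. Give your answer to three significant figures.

V = 4Q/(πD²) = 4·0.0101/(π·0.0869²) = 1.703 m/s
Re = VD/ν = 1.703·0.0869/1.40×10^-6 = 1.06×10^5 → turbulent
ε/D = 0.062/86.9 = 7.13×10^-4
Swamee-Jain: f = 0.02116
h_f = f(L/D)V²/(2g) = 0.02116·(447/0.0869)·1.703²/(2·9.81) = 16.09 m

h_f ≈ 16.1 m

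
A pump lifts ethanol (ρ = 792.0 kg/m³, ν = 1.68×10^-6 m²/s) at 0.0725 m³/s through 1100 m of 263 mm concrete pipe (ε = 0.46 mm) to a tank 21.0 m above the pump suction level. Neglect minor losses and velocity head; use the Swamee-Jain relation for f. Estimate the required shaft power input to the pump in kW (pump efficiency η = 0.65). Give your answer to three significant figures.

P_shaft ≈ 26.0 kW

V = 4Q/(πD²) = 1.335 m/s; Re = 2.09×10^5; ε/D = 0.00175; f = 0.02371
h_f = f(L/D)V²/2g = 9.003 m
Total head H = z + h_f = 21.0 + 9.003 = 30.00 m
P_hyd = ρgQH = 792.0·9.81·0.0725·30.00 = 16.90 kW
P_shaft = P_hyd/η = 16.90/0.65 = 26.00 kW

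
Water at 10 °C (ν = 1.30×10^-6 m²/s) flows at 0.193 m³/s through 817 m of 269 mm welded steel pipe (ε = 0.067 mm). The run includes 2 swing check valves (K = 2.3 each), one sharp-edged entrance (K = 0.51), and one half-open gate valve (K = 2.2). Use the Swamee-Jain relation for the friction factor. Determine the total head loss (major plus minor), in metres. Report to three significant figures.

V = 4Q/(πD²) = 3.396 m/s; V²/2g = 0.5878 m
Re = 7.03×10^5, ε/D = 2.49×10^-4 → f = 0.01558 (Swamee-Jain)
Major: h_f = f(L/D)·V²/2g = 0.01558·3037·0.5878 = 27.82 m
Minor: ΣK = 7.31; h_m = ΣK·V²/2g = 4.297 m
Total H_L = 27.82 + 4.297 = 32.11 m

H_L ≈ 32.1 m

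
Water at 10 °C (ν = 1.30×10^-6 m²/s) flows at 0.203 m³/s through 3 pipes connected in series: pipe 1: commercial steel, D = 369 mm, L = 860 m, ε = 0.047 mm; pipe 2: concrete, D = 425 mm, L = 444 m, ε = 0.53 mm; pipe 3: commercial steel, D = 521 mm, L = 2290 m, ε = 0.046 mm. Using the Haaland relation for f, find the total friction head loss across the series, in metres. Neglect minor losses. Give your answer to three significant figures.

H ≈ 11.5 m

Pipe 1: V = 1.898 m/s, Re = 5.39×10^5, ε/D = 1.27×10^-4, f = 0.01445, h_1 = f(L/D)V²/2g = 6.186 m
Pipe 2: V = 1.431 m/s, Re = 4.68×10^5, ε/D = 0.00125, f = 0.02125, h_2 = f(L/D)V²/2g = 2.317 m
Pipe 3: V = 0.9522 m/s, Re = 3.82×10^5, ε/D = 8.83×10^-5, f = 0.01463, h_3 = f(L/D)V²/2g = 2.971 m
Series → Q common, losses add: H = Σh = 11.47 m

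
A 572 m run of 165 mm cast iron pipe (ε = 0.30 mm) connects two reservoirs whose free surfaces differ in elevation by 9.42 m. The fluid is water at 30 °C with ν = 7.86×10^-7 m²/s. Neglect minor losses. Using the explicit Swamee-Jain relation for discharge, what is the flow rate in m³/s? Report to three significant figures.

Swamee-Jain (Type II): Q = -0.965·√(gD⁵h_f/L)·ln[ε/(3.7D) + √(3.17ν²L/(gD³h_f))]
√(gD⁵h_f/L) = √(9.81·0.165⁵·9.42/572) = 0.004445
ε/(3.7D) = 4.91×10^-4; √(3.17ν²L/(gD³h_f)) = 5.19×10^-5
Q = -0.965·0.004445·ln(5.433×10^-4) = 0.03225 m³/s
Check: V = 1.51 m/s, Re = 3.17×10^5, f = 0.02359, h_f = 9.48 m ≈ 9.42 m ✓

Q ≈ 0.0322 m³/s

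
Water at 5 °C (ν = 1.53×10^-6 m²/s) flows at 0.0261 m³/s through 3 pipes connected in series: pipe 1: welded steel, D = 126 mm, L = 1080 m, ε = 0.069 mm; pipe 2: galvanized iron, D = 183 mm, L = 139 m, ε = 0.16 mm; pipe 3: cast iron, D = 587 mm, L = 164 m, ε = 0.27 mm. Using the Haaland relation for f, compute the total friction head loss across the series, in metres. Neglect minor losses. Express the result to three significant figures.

Pipe 1: V = 2.093 m/s, Re = 1.72×10^5, ε/D = 5.48×10^-4, f = 0.01913, h_1 = f(L/D)V²/2g = 36.61 m
Pipe 2: V = 0.9923 m/s, Re = 1.19×10^5, ε/D = 8.74×10^-4, f = 0.02119, h_2 = f(L/D)V²/2g = 0.8076 m
Pipe 3: V = 0.09644 m/s, Re = 3.70×10^4, ε/D = 4.60×10^-4, f = 0.02338, h_3 = f(L/D)V²/2g = 0.003097 m
Series → Q common, losses add: H = Σh = 37.42 m

H ≈ 37.4 m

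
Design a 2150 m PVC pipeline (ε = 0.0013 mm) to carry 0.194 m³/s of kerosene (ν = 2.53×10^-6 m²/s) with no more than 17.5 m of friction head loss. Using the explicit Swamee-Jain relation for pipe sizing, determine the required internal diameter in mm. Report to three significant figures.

D ≈ 360 mm

Swamee-Jain (Type III): D = 0.66·[ε^1.25·(LQ²/(gh_f))^4.75 + ν·Q^9.4·(L/(gh_f))^5.2]^0.04
LQ²/(gh_f) = 0.4713; L/(gh_f) = 12.52
Term 1 = ε^1.25·(…)^4.75 = 1.23×10^-9; Term 2 = ν·Q^9.4·(…)^5.2 = 2.61×10^-7
D = 0.66·(1.23×10^-9 + 2.61×10^-7)^0.04 = 0.3600 m = 360 mm
Check: V = 1.91 m/s, Re = 2.71×10^5, f = 0.01469, h_f = 16.2 m ≈ 17.5 m ✓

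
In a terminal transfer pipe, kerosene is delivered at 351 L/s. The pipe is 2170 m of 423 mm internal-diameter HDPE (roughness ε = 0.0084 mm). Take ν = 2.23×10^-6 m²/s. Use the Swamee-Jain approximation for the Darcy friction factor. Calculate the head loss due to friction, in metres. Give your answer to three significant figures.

V = 4Q/(πD²) = 4·0.351/(π·0.423²) = 2.498 m/s
Re = VD/ν = 2.498·0.423/2.23×10^-6 = 4.74×10^5 → turbulent
ε/D = 0.0084/423 = 1.99×10^-5
Swamee-Jain: f = 0.01352
h_f = f(L/D)V²/(2g) = 0.01352·(2170/0.423)·2.498²/(2·9.81) = 22.06 m

h_f ≈ 22.1 m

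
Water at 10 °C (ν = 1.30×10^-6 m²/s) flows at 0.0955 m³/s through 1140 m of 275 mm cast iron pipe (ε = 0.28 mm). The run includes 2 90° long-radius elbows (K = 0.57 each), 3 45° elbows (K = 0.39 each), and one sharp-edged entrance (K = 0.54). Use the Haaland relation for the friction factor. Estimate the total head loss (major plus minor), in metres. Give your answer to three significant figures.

H_L ≈ 11.6 m

V = 4Q/(πD²) = 1.608 m/s; V²/2g = 0.1318 m
Re = 3.40×10^5, ε/D = 0.00102 → f = 0.02051 (Haaland)
Major: h_f = f(L/D)·V²/2g = 0.02051·4145·0.1318 = 11.20 m
Minor: ΣK = 2.85; h_m = ΣK·V²/2g = 0.3755 m
Total H_L = 11.20 + 0.3755 = 11.58 m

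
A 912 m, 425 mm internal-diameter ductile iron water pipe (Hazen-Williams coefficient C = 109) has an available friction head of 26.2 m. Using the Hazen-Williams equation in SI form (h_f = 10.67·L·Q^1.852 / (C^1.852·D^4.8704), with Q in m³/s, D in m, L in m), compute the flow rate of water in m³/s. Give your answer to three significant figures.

Q ≈ 0.470 m³/s

Rearranging: Q = [h_f·C^1.852·D^4.8704 / (10.67·L)]^(1/1.852)
Q = [26.2·109^1.852·0.425^4.8704 / (10.67·912)]^0.540 = 0.4705 m³/s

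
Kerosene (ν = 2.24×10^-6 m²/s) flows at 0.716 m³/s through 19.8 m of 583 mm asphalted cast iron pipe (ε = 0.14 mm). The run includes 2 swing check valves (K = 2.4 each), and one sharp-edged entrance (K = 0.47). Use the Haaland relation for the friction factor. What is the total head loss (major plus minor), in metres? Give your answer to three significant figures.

V = 4Q/(πD²) = 2.682 m/s; V²/2g = 0.3667 m
Re = 6.98×10^5, ε/D = 2.40×10^-4 → f = 0.01531 (Haaland)
Major: h_f = f(L/D)·V²/2g = 0.01531·33.96·0.3667 = 0.1906 m
Minor: ΣK = 5.27; h_m = ΣK·V²/2g = 1.932 m
Total H_L = 0.1906 + 1.932 = 2.123 m

H_L ≈ 2.12 m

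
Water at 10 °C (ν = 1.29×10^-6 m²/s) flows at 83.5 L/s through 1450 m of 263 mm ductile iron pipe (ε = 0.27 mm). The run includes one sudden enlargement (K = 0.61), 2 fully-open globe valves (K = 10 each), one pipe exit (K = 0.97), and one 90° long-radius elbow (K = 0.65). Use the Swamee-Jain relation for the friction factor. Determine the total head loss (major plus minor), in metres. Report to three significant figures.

V = 4Q/(πD²) = 1.537 m/s; V²/2g = 0.1204 m
Re = 3.13×10^5, ε/D = 0.00103 → f = 0.02082 (Swamee-Jain)
Major: h_f = f(L/D)·V²/2g = 0.02082·5513·0.1204 = 13.82 m
Minor: ΣK = 22.2; h_m = ΣK·V²/2g = 2.677 m
Total H_L = 13.82 + 2.677 = 16.50 m

H_L ≈ 16.5 m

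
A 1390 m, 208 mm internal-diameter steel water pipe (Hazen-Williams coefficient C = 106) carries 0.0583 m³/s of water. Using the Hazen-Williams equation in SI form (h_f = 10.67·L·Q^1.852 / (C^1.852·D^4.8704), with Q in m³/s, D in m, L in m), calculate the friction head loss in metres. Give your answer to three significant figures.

h_f ≈ 28.6 m

h_f = 10.67·1390·0.0583^1.852 / (106^1.852·0.208^4.8704) = 28.55 m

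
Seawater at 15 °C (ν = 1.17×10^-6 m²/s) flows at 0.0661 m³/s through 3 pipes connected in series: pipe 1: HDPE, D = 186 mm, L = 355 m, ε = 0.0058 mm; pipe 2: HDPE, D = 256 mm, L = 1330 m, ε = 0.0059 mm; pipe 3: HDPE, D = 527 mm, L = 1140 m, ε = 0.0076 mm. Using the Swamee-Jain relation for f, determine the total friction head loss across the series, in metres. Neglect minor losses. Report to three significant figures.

Pipe 1: V = 2.433 m/s, Re = 3.87×10^5, ε/D = 3.12×10^-5, f = 0.01413, h_1 = f(L/D)V²/2g = 8.134 m
Pipe 2: V = 1.284 m/s, Re = 2.81×10^5, ε/D = 2.30×10^-5, f = 0.01481, h_2 = f(L/D)V²/2g = 6.467 m
Pipe 3: V = 0.3030 m/s, Re = 1.36×10^5, ε/D = 1.44×10^-5, f = 0.01686, h_3 = f(L/D)V²/2g = 0.1707 m
Series → Q common, losses add: H = Σh = 14.77 m

H ≈ 14.8 m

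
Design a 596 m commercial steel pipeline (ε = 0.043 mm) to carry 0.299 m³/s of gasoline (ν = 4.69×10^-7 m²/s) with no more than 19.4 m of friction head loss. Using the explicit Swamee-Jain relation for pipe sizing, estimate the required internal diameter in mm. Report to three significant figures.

Swamee-Jain (Type III): D = 0.66·[ε^1.25·(LQ²/(gh_f))^4.75 + ν·Q^9.4·(L/(gh_f))^5.2]^0.04
LQ²/(gh_f) = 0.2800; L/(gh_f) = 3.132
Term 1 = ε^1.25·(…)^4.75 = 8.23×10^-9; Term 2 = ν·Q^9.4·(…)^5.2 = 2.09×10^-9
D = 0.66·(8.23×10^-9 + 2.09×10^-9)^0.04 = 0.3163 m = 316 mm
Check: V = 3.81 m/s, Re = 2.57×10^6, f = 0.01332, h_f = 18.5 m ≈ 19.4 m ✓

D ≈ 316 mm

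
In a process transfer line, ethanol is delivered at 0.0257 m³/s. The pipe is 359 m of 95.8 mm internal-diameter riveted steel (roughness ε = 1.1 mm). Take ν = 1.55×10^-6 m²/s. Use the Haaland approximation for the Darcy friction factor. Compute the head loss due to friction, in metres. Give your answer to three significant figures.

h_f ≈ 97.3 m

V = 4Q/(πD²) = 4·0.0257/(π·0.0958²) = 3.565 m/s
Re = VD/ν = 3.565·0.0958/1.55×10^-6 = 2.20×10^5 → turbulent
ε/D = 1.1/95.8 = 0.0115
Haaland: f = 0.04005
h_f = f(L/D)V²/(2g) = 0.04005·(359/0.0958)·3.565²/(2·9.81) = 97.25 m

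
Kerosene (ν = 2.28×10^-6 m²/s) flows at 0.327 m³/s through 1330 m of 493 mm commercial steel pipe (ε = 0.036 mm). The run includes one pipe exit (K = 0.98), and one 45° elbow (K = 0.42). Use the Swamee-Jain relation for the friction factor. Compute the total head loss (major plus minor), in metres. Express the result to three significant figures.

H_L ≈ 6.15 m

V = 4Q/(πD²) = 1.713 m/s; V²/2g = 0.1496 m
Re = 3.70×10^5, ε/D = 7.30×10^-5 → f = 0.01472 (Swamee-Jain)
Major: h_f = f(L/D)·V²/2g = 0.01472·2698·0.1496 = 5.938 m
Minor: ΣK = 1.40; h_m = ΣK·V²/2g = 0.2094 m
Total H_L = 5.938 + 0.2094 = 6.148 m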